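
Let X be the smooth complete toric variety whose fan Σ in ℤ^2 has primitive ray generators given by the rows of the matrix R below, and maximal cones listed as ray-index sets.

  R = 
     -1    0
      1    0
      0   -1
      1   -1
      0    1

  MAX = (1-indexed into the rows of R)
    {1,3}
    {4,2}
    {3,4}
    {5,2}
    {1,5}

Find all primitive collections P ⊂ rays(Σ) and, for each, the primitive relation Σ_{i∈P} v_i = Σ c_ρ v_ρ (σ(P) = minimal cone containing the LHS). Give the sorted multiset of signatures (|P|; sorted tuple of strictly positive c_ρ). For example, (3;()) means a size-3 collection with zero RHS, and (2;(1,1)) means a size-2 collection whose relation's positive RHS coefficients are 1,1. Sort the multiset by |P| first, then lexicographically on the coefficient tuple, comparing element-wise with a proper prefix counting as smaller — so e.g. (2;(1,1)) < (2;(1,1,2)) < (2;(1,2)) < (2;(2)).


Δ(Σ) — 5 vertices, 5 min non-faces:

  • {1,2}:  v_{1} + v_{2} = 0  so sig = (2;())
  • {3,5}:  v_{3} + v_{5} = 0  so sig = (2;())
  • {1,4}:  v_{1} + v_{4} = v_{3}  so sig = (2;(1))
  • {2,3}:  v_{2} + v_{3} = v_{4}  so sig = (2;(1))
  • {4,5}:  v_{4} + v_{5} = v_{2}  so sig = (2;(1))

Signatures (|P|; sorted positive RHS coefficients), sorted:
    |P|=2: 5 collections, coeffs (), (), (1), (1), (1)


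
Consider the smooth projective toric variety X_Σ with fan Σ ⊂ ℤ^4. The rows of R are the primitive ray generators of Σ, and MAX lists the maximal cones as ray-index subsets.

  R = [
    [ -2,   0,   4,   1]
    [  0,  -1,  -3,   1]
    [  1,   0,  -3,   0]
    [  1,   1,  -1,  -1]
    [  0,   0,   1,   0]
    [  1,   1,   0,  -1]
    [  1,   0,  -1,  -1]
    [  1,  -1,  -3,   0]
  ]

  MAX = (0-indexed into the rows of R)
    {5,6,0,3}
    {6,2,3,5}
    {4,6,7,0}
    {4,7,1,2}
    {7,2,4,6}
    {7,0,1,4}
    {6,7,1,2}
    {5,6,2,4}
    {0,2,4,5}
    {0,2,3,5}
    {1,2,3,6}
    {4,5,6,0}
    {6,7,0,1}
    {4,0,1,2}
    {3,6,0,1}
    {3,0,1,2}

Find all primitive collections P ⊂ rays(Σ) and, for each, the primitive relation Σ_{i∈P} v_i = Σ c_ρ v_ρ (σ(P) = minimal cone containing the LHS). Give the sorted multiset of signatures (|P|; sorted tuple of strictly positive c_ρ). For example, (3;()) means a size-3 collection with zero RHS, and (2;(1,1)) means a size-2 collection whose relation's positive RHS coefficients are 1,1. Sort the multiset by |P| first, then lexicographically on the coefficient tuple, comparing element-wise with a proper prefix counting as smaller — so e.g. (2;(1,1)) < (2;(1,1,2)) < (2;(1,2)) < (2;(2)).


Σ has 7 primitive collections:

  {1,5}:  v_{1} + v_{5} = v_{2}  →  sig = (2;(1))
  {3,4}:  v_{3} + v_{4} = v_{5}  →  sig = (2;(1))
  {3,7}:  v_{3} + v_{7} = v_{2} + v_{6}  →  sig = (2;(1,1))
  {5,7}:  v_{5} + v_{7} = v_{2} + v_{4} + v_{6}  →  sig = (2;(1,1,1))
  {0,2,6}:  v_{0} + v_{2} + v_{6} = 0  →  sig = (3;())
  {1,4,6}:  v_{1} + v_{4} + v_{6} = v_{7}  →  sig = (3;(1))
  {0,2,7}:  v_{0} + v_{2} + v_{7} = v_{1} + v_{4}  →  sig = (3;(1,1))

Sorted signature multiset PRS(X):
    (2;(1))
    (2;(1))
    (2;(1,1))
    (2;(1,1,1))
    (3;())
    (3;(1))
    (3;(1,1))


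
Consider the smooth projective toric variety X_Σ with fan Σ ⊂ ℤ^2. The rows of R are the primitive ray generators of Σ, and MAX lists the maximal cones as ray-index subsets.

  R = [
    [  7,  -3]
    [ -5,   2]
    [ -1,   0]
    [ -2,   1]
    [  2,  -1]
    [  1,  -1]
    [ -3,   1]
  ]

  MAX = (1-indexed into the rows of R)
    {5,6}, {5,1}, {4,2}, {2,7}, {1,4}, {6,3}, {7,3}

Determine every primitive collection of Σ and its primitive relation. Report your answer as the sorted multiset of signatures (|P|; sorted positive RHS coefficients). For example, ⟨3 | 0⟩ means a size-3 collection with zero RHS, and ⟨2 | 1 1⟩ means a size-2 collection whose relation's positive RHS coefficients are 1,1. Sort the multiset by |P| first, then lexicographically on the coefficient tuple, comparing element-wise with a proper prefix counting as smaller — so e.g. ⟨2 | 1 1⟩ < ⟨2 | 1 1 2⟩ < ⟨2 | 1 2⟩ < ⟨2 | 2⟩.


The 14 primitive collections of Σ (r=7, n=2):

  P={4,5}:  v_{4} + v_{5} = 0 ; sig = ⟨2 | 0⟩
  P={1,2}:  v_{1} + v_{2} = v_{5} ; sig = ⟨2 | 1⟩
  P={2,5}:  v_{2} + v_{5} = v_{7} ; sig = ⟨2 | 1⟩
  P={3,4}:  v_{3} + v_{4} = v_{7} ; sig = ⟨2 | 1⟩
  P={3,5}:  v_{3} + v_{5} = v_{6} ; sig = ⟨2 | 1⟩
  P={4,6}:  v_{4} + v_{6} = v_{3} ; sig = ⟨2 | 1⟩
  P={4,7}:  v_{4} + v_{7} = v_{2} ; sig = ⟨2 | 1⟩
  P={5,7}:  v_{5} + v_{7} = v_{3} ; sig = ⟨2 | 1⟩
  P={2,6}:  v_{2} + v_{6} = v_{3} + v_{7} ; sig = ⟨2 | 1 1⟩
  P={1,7}:  v_{1} + v_{7} = 2·v_{5} ; sig = ⟨2 | 2⟩
  P={2,3}:  v_{2} + v_{3} = 2·v_{7} ; sig = ⟨2 | 2⟩
  P={6,7}:  v_{6} + v_{7} = 2·v_{3} ; sig = ⟨2 | 2⟩
  P={1,3}:  v_{1} + v_{3} = 3·v_{5} ; sig = ⟨2 | 3⟩
  P={1,6}:  v_{1} + v_{6} = 4·v_{5} ; sig = ⟨2 | 4⟩

Signatures (|P|; sorted positive RHS coefficients), sorted:
    ⟨2 | 0⟩
    ⟨2 | 1⟩
    ⟨2 | 1⟩
    ⟨2 | 1⟩
    ⟨2 | 1⟩
    ⟨2 | 1⟩
    ⟨2 | 1⟩
    ⟨2 | 1⟩
    ⟨2 | 1 1⟩
    ⟨2 | 2⟩
    ⟨2 | 2⟩
    ⟨2 | 2⟩
    ⟨2 | 3⟩
    ⟨2 | 4⟩


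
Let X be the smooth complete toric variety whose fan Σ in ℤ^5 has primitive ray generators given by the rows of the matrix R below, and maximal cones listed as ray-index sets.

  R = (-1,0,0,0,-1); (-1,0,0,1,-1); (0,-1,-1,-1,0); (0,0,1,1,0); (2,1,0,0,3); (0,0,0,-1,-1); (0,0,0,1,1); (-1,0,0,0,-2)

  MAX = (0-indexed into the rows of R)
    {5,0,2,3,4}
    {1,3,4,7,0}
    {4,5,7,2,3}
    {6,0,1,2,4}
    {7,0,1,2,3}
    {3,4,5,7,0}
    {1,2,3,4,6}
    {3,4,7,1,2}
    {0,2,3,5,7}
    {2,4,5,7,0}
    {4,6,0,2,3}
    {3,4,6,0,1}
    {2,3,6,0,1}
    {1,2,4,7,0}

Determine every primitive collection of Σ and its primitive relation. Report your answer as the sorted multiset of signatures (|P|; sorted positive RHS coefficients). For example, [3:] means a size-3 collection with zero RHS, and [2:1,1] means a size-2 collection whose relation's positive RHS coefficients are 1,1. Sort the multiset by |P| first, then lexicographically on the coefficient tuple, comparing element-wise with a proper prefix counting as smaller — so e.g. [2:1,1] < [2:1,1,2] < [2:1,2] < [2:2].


5 minimal non-faces of Δ(Σ) (on 8 rays):

  • {5,6}:  v_{5} + v_{6} = 0  ⇒ sig = [2:]
  • {1,5}:  v_{1} + v_{5} = v_{7}  ⇒ sig = [2:1]
  • {6,7}:  v_{6} + v_{7} = v_{1}  ⇒ sig = [2:1]
  • {0,2,3,4,7}:  v_{0} + v_{2} + v_{3} + v_{4} + v_{7} = 0  ⇒ sig = [5:]
  • {0,1,2,3,4}:  v_{0} + v_{1} + v_{2} + v_{3} + v_{4} = v_{6}  ⇒ sig = [5:1]

Hence PRS(X_Σ) =
[[2:], [2:1], [2:1], [5:], [5:1]]


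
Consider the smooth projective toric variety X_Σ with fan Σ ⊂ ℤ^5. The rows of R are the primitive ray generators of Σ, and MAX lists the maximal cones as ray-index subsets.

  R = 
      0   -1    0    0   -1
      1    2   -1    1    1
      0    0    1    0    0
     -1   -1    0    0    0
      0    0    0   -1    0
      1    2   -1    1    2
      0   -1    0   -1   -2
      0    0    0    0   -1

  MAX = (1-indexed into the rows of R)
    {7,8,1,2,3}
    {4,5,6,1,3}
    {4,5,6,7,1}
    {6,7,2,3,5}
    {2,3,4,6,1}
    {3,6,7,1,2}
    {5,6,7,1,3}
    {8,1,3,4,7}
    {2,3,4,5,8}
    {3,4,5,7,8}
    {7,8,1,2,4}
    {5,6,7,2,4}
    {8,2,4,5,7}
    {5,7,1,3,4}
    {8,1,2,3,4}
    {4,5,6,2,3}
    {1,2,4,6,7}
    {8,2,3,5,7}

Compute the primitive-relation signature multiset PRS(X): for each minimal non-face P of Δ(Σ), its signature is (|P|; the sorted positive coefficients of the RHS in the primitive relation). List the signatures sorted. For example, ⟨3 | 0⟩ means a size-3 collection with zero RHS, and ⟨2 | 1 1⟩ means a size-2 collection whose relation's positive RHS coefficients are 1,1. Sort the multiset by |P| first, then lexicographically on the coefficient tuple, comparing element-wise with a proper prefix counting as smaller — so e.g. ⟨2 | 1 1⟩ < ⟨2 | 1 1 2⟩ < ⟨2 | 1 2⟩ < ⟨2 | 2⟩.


The 5 primitive collections of Σ (r=8, n=5):

  P = {6,8}:  v_{6} + v_{8} = v_{2}  ⟹  sig = ⟨2 | 1⟩
  P = {1,5,8}:  v_{1} + v_{5} + v_{8} = v_{7}  ⟹  sig = ⟨3 | 1⟩
  P = {1,2,5}:  v_{1} + v_{2} + v_{5} = v_{6} + v_{7}  ⟹  sig = ⟨3 | 1 1⟩
  P = {3,4,6,7}:  v_{3} + v_{4} + v_{6} + v_{7} = 0  ⟹  sig = ⟨4 | 0⟩
  P = {2,3,4,7}:  v_{2} + v_{3} + v_{4} + v_{7} = v_{8}  ⟹  sig = ⟨4 | 1⟩

Sorted signature multiset PRS(X):
{ ⟨2 | 1⟩,  ⟨3 | 1⟩,  ⟨3 | 1 1⟩,  ⟨4 | 0⟩,  ⟨4 | 1⟩ }


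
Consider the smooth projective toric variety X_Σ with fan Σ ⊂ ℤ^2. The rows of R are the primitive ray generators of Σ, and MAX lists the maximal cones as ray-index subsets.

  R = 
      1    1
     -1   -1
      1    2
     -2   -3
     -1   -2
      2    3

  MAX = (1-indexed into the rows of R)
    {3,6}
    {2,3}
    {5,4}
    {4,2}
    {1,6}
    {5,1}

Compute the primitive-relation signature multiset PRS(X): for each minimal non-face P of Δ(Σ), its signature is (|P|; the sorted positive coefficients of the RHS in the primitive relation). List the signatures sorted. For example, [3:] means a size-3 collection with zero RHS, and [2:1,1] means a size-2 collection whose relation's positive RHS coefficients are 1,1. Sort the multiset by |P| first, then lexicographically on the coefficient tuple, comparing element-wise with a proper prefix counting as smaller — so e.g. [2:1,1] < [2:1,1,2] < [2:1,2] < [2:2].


|primitive collections| = 9. Relations:

  • {1,2}:  v_{1} + v_{2} = 0  ⇒ sig = [2:]
  • {3,5}:  v_{3} + v_{5} = 0  ⇒ sig = [2:]
  • {4,6}:  v_{4} + v_{6} = 0  ⇒ sig = [2:]
  • {1,3}:  v_{1} + v_{3} = v_{6}  ⇒ sig = [2:1]
  • {1,4}:  v_{1} + v_{4} = v_{5}  ⇒ sig = [2:1]
  • {2,5}:  v_{2} + v_{5} = v_{4}  ⇒ sig = [2:1]
  • {2,6}:  v_{2} + v_{6} = v_{3}  ⇒ sig = [2:1]
  • {3,4}:  v_{3} + v_{4} = v_{2}  ⇒ sig = [2:1]
  • {5,6}:  v_{5} + v_{6} = v_{1}  ⇒ sig = [2:1]

Hence PRS(X_Σ) =
{ [2:] ×3,  [2:1] ×6 }


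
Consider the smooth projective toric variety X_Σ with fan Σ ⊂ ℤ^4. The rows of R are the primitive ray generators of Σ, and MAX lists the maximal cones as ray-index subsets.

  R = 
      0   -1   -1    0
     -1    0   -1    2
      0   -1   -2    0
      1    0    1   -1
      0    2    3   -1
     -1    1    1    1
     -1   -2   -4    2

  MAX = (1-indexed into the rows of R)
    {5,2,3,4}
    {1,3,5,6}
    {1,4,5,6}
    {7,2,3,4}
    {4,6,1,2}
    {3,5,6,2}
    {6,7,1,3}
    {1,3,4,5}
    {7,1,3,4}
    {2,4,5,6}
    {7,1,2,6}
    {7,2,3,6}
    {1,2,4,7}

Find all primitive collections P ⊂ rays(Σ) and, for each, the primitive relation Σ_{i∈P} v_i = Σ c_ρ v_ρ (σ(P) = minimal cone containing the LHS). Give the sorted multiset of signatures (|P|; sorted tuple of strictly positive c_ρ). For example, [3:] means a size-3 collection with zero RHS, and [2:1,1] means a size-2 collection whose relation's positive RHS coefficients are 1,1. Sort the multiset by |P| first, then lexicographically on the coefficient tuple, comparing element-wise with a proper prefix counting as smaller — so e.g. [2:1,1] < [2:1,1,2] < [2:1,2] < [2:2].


Primitive collections (5):

  {5,7}:  v_{5} + v_{7} = v_{3} + v_{6}  so sig = [2:1,1]
  {3,4,6}:  v_{3} + v_{4} + v_{6} = 0  so sig = [3:]
  {1,2,3}:  v_{1} + v_{2} + v_{3} = v_{7}  so sig = [3:1]
  {1,2,5}:  v_{1} + v_{2} + v_{5} = v_{6}  so sig = [3:1]
  {4,6,7}:  v_{4} + v_{6} + v_{7} = v_{1} + v_{2}  so sig = [3:1,1]

Signatures (|P|; sorted positive RHS coefficients), sorted:
[[2:1,1], [3:], [3:1], [3:1], [3:1,1]]


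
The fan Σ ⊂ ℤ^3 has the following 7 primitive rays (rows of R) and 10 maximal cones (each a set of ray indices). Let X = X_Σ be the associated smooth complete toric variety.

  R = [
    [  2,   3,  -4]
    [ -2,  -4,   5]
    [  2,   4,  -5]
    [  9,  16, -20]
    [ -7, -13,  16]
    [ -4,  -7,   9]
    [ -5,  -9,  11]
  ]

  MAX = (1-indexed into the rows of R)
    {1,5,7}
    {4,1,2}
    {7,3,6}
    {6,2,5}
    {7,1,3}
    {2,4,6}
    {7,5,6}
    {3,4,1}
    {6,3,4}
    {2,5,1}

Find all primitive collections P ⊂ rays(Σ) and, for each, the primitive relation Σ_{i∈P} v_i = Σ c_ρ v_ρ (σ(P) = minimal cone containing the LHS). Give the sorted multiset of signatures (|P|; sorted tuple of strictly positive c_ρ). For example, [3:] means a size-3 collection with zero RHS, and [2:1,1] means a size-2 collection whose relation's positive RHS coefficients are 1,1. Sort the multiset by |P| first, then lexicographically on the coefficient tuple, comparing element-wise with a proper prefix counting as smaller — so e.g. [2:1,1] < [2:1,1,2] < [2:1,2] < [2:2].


Σ has 6 primitive collections:

  P = {2,3}:  v_{2} + v_{3} = 0  ⟹  sig = [2:]
  P = {1,6}:  v_{1} + v_{6} = v_{2}  ⟹  sig = [2:1]
  P = {2,7}:  v_{2} + v_{7} = v_{5}  ⟹  sig = [2:1]
  P = {3,5}:  v_{3} + v_{5} = v_{7}  ⟹  sig = [2:1]
  P = {4,5}:  v_{4} + v_{5} = v_{1}  ⟹  sig = [2:1]
  P = {4,7}:  v_{4} + v_{7} = v_{1} + v_{3}  ⟹  sig = [2:1,1]

so the primitive-relation signature multiset is
    [2:]
    [2:1]
    [2:1]
    [2:1]
    [2:1]
    [2:1,1]


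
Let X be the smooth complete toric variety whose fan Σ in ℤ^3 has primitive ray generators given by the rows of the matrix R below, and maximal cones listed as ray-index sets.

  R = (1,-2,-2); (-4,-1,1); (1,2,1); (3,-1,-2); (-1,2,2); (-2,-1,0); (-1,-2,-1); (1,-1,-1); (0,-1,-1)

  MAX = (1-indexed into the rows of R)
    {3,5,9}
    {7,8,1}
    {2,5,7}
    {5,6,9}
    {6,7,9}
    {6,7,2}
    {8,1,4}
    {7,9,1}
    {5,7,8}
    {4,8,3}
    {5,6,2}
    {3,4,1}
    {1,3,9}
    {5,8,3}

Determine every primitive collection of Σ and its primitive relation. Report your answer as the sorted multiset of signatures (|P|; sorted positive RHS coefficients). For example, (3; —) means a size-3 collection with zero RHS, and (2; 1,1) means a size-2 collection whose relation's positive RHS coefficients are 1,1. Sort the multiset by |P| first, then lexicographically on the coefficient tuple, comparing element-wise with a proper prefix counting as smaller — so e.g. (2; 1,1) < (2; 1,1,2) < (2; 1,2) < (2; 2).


Minimal non-faces — 18 found among 9 rays, 14 max cones:

  P = {1,5}:  v_{1} + v_{5} = 0  ⇒ sig = (2; —)
  P = {3,7}:  v_{3} + v_{7} = 0  ⇒ sig = (2; —)
  P = {2,4}:  v_{2} + v_{4} = v_{7}  ⇒ sig = (2; 1)
  P = {4,6}:  v_{4} + v_{6} = v_{1}  ⇒ sig = (2; 1)
  P = {6,8}:  v_{6} + v_{8} = v_{7}  ⇒ sig = (2; 1)
  P = {8,9}:  v_{8} + v_{9} = v_{1}  ⇒ sig = (2; 1)
  P = {1,2}:  v_{1} + v_{2} = v_{6} + v_{7}  ⇒ sig = (2; 1,1)
  P = {1,6}:  v_{1} + v_{6} = v_{7} + v_{9}  ⇒ sig = (2; 1,1)
  P = {2,3}:  v_{2} + v_{3} = v_{5} + v_{6}  ⇒ sig = (2; 1,1)
  P = {3,6}:  v_{3} + v_{6} = v_{5} + v_{9}  ⇒ sig = (2; 1,1)
  P = {4,5}:  v_{4} + v_{5} = v_{3} + v_{8}  ⇒ sig = (2; 1,1)
  P = {4,7}:  v_{4} + v_{7} = v_{1} + v_{8}  ⇒ sig = (2; 1,1)
  P = {2,8}:  v_{2} + v_{8} = v_{5} + 2·v_{7}  ⇒ sig = (2; 1,2)
  P = {4,9}:  v_{4} + v_{9} = 2·v_{1} + v_{3}  ⇒ sig = (2; 1,2)
  P = {2,9}:  v_{2} + v_{9} = 2·v_{6}  ⇒ sig = (2; 2)
  P = {1,3,8}:  v_{1} + v_{3} + v_{8} = v_{4}  ⇒ sig = (3; 1)
  P = {5,6,7}:  v_{5} + v_{6} + v_{7} = v_{2}  ⇒ sig = (3; 1)
  P = {5,7,9}:  v_{5} + v_{7} + v_{9} = v_{6}  ⇒ sig = (3; 1)

so the primitive-relation signature multiset is
    (2; —)
    (2; —)
    (2; 1)
    (2; 1)
    (2; 1)
    (2; 1)
    (2; 1,1)
    (2; 1,1)
    (2; 1,1)
    (2; 1,1)
    (2; 1,1)
    (2; 1,1)
    (2; 1,2)
    (2; 1,2)
    (2; 2)
    (3; 1)
    (3; 1)
    (3; 1)


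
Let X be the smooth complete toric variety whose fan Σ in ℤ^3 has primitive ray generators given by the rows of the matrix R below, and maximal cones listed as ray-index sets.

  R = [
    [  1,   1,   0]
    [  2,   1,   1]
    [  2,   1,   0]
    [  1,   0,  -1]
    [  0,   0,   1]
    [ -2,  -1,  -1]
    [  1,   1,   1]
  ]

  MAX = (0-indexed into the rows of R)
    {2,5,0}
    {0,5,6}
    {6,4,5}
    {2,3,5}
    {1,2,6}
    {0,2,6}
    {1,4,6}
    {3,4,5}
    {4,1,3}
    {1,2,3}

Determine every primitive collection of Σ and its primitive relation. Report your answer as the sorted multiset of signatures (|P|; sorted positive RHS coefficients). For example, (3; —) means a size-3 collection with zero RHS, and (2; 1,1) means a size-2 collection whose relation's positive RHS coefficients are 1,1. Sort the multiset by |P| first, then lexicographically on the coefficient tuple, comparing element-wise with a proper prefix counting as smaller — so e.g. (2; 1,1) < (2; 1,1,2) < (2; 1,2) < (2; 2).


7 minimal non-faces of Δ(Σ) (on 7 rays):

  P={1,5}:  v_{1} + v_{5} = 0 ; sig = (2; —)
  P={0,4}:  v_{0} + v_{4} = v_{6} ; sig = (2; 1)
  P={2,4}:  v_{2} + v_{4} = v_{1} ; sig = (2; 1)
  P={3,6}:  v_{3} + v_{6} = v_{2} ; sig = (2; 1)
  P={0,1}:  v_{0} + v_{1} = v_{2} + v_{6} ; sig = (2; 1,1)
  P={0,3}:  v_{0} + v_{3} = 2·v_{2} + v_{5} ; sig = (2; 1,2)
  P={2,5,6}:  v_{2} + v_{5} + v_{6} = v_{0} ; sig = (3; 1)

Signatures (|P|; sorted positive RHS coefficients), sorted:
[(2; —), (2; 1), (2; 1), (2; 1), (2; 1,1), (2; 1,2), (3; 1)]


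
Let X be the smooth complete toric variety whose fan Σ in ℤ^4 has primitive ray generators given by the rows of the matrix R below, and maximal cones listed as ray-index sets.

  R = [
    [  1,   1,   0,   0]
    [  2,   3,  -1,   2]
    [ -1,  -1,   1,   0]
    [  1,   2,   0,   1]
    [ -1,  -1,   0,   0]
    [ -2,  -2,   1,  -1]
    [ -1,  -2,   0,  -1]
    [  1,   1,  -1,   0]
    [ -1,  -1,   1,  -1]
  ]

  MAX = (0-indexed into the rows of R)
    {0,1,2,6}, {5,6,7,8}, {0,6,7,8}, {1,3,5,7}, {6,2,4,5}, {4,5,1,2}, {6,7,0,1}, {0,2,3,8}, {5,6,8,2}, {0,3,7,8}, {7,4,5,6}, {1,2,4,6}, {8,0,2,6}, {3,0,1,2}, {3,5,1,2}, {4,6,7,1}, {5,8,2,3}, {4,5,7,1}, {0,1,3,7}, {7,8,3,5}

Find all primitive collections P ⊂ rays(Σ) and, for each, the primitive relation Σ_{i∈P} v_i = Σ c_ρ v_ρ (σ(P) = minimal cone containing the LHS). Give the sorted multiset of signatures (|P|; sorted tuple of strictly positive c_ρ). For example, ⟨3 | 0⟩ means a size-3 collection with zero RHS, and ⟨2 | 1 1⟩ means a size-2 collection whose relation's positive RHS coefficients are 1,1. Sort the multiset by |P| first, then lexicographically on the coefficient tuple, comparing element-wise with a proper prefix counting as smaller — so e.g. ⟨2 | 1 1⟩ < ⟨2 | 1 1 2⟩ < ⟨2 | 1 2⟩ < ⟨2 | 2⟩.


Σ has 8 primitive collections:

  P = {0,4}:  v_{0} + v_{4} = 0  so sig = ⟨2 | 0⟩
  P = {2,7}:  v_{2} + v_{7} = 0  so sig = ⟨2 | 0⟩
  P = {3,6}:  v_{3} + v_{6} = 0  so sig = ⟨2 | 0⟩
  P = {0,5}:  v_{0} + v_{5} = v_{8}  so sig = ⟨2 | 1⟩
  P = {1,8}:  v_{1} + v_{8} = v_{3}  so sig = ⟨2 | 1⟩
  P = {4,8}:  v_{4} + v_{8} = v_{5}  so sig = ⟨2 | 1⟩
  P = {3,4}:  v_{3} + v_{4} = v_{1} + v_{5}  so sig = ⟨2 | 1 1⟩
  P = {1,5,6}:  v_{1} + v_{5} + v_{6} = v_{4}  so sig = ⟨3 | 1⟩

so the primitive-relation signature multiset is
    |P|=2: 7 collections, coeffs (), (), (), (1), (1), (1), (1,1)
    |P|=3: 1 collection, coeffs (1)


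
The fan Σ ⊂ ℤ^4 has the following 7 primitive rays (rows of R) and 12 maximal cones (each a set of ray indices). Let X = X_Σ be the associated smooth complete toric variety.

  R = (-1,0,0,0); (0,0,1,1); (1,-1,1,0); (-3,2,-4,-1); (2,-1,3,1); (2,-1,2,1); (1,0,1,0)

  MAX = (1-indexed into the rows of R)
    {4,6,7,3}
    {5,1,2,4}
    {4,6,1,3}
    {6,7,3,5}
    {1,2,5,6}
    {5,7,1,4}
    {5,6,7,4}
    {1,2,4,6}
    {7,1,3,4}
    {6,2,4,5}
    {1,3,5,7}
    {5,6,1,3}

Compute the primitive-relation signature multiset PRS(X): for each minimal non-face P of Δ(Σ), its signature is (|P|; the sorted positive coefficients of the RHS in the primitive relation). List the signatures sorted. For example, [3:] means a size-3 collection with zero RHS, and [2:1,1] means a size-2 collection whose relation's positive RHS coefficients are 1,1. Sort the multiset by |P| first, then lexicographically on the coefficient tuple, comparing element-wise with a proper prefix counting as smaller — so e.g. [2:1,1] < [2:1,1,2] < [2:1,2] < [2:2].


The 5 primitive collections of Σ (r=7, n=4):

  • {2,3}:  v_{2} + v_{3} = v_{1} + v_{6}  so sig = [2:1,1]
  • {2,7}:  v_{2} + v_{7} = v_{4} + 2·v_{5}  so sig = [2:1,2]
  • {3,4,5}:  v_{3} + v_{4} + v_{5} = 0  so sig = [3:]
  • {1,6,7}:  v_{1} + v_{6} + v_{7} = v_{5}  so sig = [3:1]
  • {1,4,5,6}:  v_{1} + v_{4} + v_{5} + v_{6} = v_{2}  so sig = [4:1]

Hence PRS(X_Σ) =
    [2:1,1]
    [2:1,2]
    [3:]
    [3:1]
    [4:1]


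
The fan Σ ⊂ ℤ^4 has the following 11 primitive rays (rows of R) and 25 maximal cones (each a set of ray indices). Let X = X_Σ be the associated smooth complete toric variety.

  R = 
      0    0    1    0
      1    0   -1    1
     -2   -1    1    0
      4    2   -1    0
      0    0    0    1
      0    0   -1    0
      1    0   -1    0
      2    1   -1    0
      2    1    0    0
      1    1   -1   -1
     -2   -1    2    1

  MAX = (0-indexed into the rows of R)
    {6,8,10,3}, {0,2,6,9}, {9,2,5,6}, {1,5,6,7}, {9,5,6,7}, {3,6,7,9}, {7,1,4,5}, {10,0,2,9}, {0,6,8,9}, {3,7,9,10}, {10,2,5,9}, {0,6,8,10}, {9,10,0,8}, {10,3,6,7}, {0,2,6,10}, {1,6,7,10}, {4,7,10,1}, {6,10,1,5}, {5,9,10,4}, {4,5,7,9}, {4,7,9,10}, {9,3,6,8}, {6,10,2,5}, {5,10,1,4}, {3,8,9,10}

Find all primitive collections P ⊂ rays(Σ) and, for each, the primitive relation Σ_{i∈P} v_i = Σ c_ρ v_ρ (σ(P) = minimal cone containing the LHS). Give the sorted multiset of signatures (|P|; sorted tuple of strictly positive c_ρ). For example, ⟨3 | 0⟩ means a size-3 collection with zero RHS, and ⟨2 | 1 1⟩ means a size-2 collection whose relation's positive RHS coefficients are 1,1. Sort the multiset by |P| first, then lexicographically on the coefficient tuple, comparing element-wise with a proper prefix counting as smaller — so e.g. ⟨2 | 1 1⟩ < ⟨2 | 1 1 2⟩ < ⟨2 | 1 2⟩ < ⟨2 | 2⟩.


21 minimal non-faces of Δ(Σ) (on 11 rays):

  • {0,5}:  v_{0} + v_{5} = 0  →  sig = ⟨2 | 0⟩
  • {2,7}:  v_{2} + v_{7} = 0  →  sig = ⟨2 | 0⟩
  • {0,7}:  v_{0} + v_{7} = v_{8}  →  sig = ⟨2 | 1⟩
  • {2,3}:  v_{2} + v_{3} = v_{8}  →  sig = ⟨2 | 1⟩
  • {2,8}:  v_{2} + v_{8} = v_{0}  →  sig = ⟨2 | 1⟩
  • {4,6}:  v_{4} + v_{6} = v_{1}  →  sig = ⟨2 | 1⟩
  • {5,8}:  v_{5} + v_{8} = v_{7}  →  sig = ⟨2 | 1⟩
  • {7,8}:  v_{7} + v_{8} = v_{3}  →  sig = ⟨2 | 1⟩
  • {0,4}:  v_{0} + v_{4} = v_{7} + v_{10}  →  sig = ⟨2 | 1 1⟩
  • {1,9}:  v_{1} + v_{9} = v_{5} + v_{7}  →  sig = ⟨2 | 1 1⟩
  • {2,4}:  v_{2} + v_{4} = v_{5} + v_{10}  →  sig = ⟨2 | 1 1⟩
  • {0,1}:  v_{0} + v_{1} = v_{6} + v_{7} + v_{10}  →  sig = ⟨2 | 1 1 1⟩
  • {1,2}:  v_{1} + v_{2} = v_{5} + v_{6} + v_{10}  →  sig = ⟨2 | 1 1 1⟩
  • {1,8}:  v_{1} + v_{8} = v_{6} + 2·v_{7} + v_{10}  →  sig = ⟨2 | 1 1 2⟩
  • {1,3}:  v_{1} + v_{3} = v_{6} + 3·v_{7} + v_{10}  →  sig = ⟨2 | 1 1 3⟩
  • {4,8}:  v_{4} + v_{8} = 2·v_{7} + v_{10}  →  sig = ⟨2 | 1 2⟩
  • {3,4}:  v_{3} + v_{4} = 3·v_{7} + v_{10}  →  sig = ⟨2 | 1 3⟩
  • {0,3}:  v_{0} + v_{3} = 2·v_{8}  →  sig = ⟨2 | 2⟩
  • {3,5}:  v_{3} + v_{5} = 2·v_{7}  →  sig = ⟨2 | 2⟩
  • {6,9,10}:  v_{6} + v_{9} + v_{10} = 0  →  sig = ⟨3 | 0⟩
  • {5,7,10}:  v_{5} + v_{7} + v_{10} = v_{4}  →  sig = ⟨3 | 1⟩

Signatures (|P|; sorted positive RHS coefficients), sorted:
{ ⟨2 | 0⟩ ×2,  ⟨2 | 1⟩ ×6,  ⟨2 | 1 1⟩ ×3,  ⟨2 | 1 1 1⟩ ×2,  ⟨2 | 1 1 2⟩,  ⟨2 | 1 1 3⟩,  ⟨2 | 1 2⟩,  ⟨2 | 1 3⟩,  ⟨2 | 2⟩ ×2,  ⟨3 | 0⟩,  ⟨3 | 1⟩ }


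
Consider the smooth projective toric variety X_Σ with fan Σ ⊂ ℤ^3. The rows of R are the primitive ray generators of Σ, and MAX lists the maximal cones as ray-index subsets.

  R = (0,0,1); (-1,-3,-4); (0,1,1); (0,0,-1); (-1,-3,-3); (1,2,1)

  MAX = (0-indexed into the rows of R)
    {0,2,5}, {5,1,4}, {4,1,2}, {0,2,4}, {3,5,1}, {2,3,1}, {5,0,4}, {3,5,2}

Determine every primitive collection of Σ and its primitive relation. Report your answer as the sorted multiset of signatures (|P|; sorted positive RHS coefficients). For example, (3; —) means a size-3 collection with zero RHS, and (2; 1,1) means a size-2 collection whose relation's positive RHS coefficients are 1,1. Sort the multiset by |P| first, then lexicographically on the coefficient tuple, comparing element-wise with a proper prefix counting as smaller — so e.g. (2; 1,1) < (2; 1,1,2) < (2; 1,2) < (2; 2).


The 5 primitive collections of Σ (r=6, n=3):

  P={0,3}:  v_{0} + v_{3} = 0  so sig = (2; —)
  P={0,1}:  v_{0} + v_{1} = v_{4}  so sig = (2; 1)
  P={3,4}:  v_{3} + v_{4} = v_{1}  so sig = (2; 1)
  P={2,4,5}:  v_{2} + v_{4} + v_{5} = v_{3}  so sig = (3; 1)
  P={1,2,5}:  v_{1} + v_{2} + v_{5} = 2·v_{3}  so sig = (3; 2)

so the primitive-relation signature multiset is
[(2; —), (2; 1), (2; 1), (3; 1), (3; 2)]


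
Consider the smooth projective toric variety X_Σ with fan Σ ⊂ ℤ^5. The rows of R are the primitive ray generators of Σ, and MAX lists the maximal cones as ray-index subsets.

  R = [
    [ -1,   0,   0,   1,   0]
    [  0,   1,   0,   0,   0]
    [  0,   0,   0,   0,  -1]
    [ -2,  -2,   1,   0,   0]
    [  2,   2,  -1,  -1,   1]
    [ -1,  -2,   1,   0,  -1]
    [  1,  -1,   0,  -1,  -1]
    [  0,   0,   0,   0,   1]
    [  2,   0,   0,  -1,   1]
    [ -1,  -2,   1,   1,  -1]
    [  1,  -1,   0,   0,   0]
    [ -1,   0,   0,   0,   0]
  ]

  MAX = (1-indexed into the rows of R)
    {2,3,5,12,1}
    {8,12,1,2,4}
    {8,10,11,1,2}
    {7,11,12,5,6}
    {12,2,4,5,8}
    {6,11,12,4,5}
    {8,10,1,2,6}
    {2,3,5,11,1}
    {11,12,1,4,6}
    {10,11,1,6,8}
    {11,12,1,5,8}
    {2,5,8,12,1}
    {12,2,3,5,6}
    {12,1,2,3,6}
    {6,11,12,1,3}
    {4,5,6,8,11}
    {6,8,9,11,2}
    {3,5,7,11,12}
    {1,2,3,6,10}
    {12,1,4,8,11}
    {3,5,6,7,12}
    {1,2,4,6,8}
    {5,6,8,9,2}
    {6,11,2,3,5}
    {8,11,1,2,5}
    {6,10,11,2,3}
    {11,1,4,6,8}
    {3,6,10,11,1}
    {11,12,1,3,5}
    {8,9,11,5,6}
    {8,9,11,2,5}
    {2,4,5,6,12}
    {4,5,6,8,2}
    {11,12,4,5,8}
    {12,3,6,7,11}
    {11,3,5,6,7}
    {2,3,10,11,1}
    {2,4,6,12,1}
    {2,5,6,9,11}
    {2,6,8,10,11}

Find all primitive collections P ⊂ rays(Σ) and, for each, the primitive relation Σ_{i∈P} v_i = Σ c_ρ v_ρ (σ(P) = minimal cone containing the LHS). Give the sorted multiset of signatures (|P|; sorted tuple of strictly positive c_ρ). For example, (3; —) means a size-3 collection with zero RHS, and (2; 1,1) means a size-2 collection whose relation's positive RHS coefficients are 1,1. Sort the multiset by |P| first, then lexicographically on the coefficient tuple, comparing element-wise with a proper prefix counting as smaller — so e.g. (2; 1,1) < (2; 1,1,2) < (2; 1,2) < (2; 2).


Σ has 24 primitive collections:

  • {3,8}:  v_{3} + v_{8} = 0  ⟹  sig = (2; —)
  • {3,4}:  v_{3} + v_{4} = v_{6} + v_{12}  ⟹  sig = (2; 1,1)
  • {5,10}:  v_{5} + v_{10} = v_{2} + v_{11}  ⟹  sig = (2; 1,1)
  • {10,12}:  v_{10} + v_{12} = v_{1} + v_{6}  ⟹  sig = (2; 1,1)
  • {1,7}:  v_{1} + v_{7} = v_{3} + v_{11} + v_{12}  ⟹  sig = (2; 1,1,1)
  • {1,9}:  v_{1} + v_{9} = v_{2} + v_{8} + v_{11}  ⟹  sig = (2; 1,1,1)
  • {2,7}:  v_{2} + v_{7} = v_{3} + v_{5} + v_{6}  ⟹  sig = (2; 1,1,1)
  • {7,10}:  v_{7} + v_{10} = v_{3} + v_{6} + v_{11}  ⟹  sig = (2; 1,1,1)
  • {9,12}:  v_{9} + v_{12} = v_{5} + v_{6} + v_{8}  ⟹  sig = (2; 1,1,1)
  • {3,9}:  v_{3} + v_{9} = v_{2} + v_{5} + v_{6} + v_{11}  ⟹  sig = (2; 1,1,1,1)
  • {7,8}:  v_{7} + v_{8} = v_{5} + v_{6} + v_{11} + v_{12}  ⟹  sig = (2; 1,1,1,1)
  • {4,10}:  v_{4} + v_{10} = v_{1} + 2·v_{6} + v_{8}  ⟹  sig = (2; 1,1,2)
  • {4,7}:  v_{4} + v_{7} = v_{5} + 2·v_{6} + v_{11} + 2·v_{12}  ⟹  sig = (2; 1,1,2,2)
  • {9,10}:  v_{9} + v_{10} = 2·v_{2} + v_{6} + v_{8} + 2·v_{11}  ⟹  sig = (2; 1,1,2,2)
  • {4,9}:  v_{4} + v_{9} = v_{5} + 2·v_{6} + 2·v_{8}  ⟹  sig = (2; 1,2,2)
  • {7,9}:  v_{7} + v_{9} = 2·v_{5} + 2·v_{6} + v_{11}  ⟹  sig = (2; 1,2,2)
  • {1,5,6}:  v_{1} + v_{5} + v_{6} = 0  ⟹  sig = (3; —)
  • {2,11,12}:  v_{2} + v_{11} + v_{12} = 0  ⟹  sig = (3; —)
  • {6,8,12}:  v_{6} + v_{8} + v_{12} = v_{4}  ⟹  sig = (3; 1)
  • {1,4,5}:  v_{1} + v_{4} + v_{5} = v_{8} + v_{12}  ⟹  sig = (3; 1,1)
  • {2,4,11}:  v_{2} + v_{4} + v_{11} = v_{6} + v_{8}  ⟹  sig = (3; 1,1)
  • {1,2,6,11}:  v_{1} + v_{2} + v_{6} + v_{11} = v_{10}  ⟹  sig = (4; 1)
  • {2,5,6,8,11}:  v_{2} + v_{5} + v_{6} + v_{8} + v_{11} = v_{9}  ⟹  sig = (5; 1)
  • {3,5,6,11,12}:  v_{3} + v_{5} + v_{6} + v_{11} + v_{12} = v_{7}  ⟹  sig = (5; 1)

Signatures (|P|; sorted positive RHS coefficients), sorted:
[(2; —), (2; 1,1), (2; 1,1), (2; 1,1), (2; 1,1,1), (2; 1,1,1), (2; 1,1,1), (2; 1,1,1), (2; 1,1,1), (2; 1,1,1,1), (2; 1,1,1,1), (2; 1,1,2), (2; 1,1,2,2), (2; 1,1,2,2), (2; 1,2,2), (2; 1,2,2), (3; —), (3; —), (3; 1), (3; 1,1), (3; 1,1), (4; 1), (5; 1), (5; 1)]


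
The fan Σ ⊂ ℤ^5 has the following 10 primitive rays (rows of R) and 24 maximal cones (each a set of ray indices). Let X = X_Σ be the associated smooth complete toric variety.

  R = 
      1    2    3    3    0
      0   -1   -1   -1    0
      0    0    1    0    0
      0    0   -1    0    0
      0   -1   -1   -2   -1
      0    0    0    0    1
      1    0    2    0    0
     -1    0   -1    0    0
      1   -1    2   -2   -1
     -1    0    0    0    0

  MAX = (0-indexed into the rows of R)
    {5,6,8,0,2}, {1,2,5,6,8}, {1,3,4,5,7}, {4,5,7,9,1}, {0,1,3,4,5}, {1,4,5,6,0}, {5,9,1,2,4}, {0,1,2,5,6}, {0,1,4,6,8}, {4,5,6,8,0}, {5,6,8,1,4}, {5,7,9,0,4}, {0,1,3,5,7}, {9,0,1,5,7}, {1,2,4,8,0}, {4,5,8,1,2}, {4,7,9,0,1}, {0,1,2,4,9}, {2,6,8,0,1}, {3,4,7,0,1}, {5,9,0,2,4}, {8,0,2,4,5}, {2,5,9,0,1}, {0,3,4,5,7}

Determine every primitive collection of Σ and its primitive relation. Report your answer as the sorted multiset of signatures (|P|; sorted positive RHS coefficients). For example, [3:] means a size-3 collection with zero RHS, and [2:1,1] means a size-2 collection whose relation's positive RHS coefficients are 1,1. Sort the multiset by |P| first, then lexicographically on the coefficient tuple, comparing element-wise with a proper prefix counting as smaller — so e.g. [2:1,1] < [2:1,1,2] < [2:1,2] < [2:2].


Δ(Σ) — 10 vertices, 14 min non-faces:

  • {2,3}:  v_{2} + v_{3} = 0  ⟹  sig = [2:]
  • {2,7}:  v_{2} + v_{7} = v_{9}  ⟹  sig = [2:1]
  • {3,9}:  v_{3} + v_{9} = v_{7}  ⟹  sig = [2:1]
  • {6,7}:  v_{6} + v_{7} = v_{2}  ⟹  sig = [2:1]
  • {3,8}:  v_{3} + v_{8} = v_{4} + v_{6}  ⟹  sig = [2:1,1]
  • {3,6}:  v_{3} + v_{6} = v_{0} + v_{1} + v_{4} + v_{5}  ⟹  sig = [2:1,1,1,1]
  • {7,8}:  v_{7} + v_{8} = 2·v_{2} + v_{4}  ⟹  sig = [2:1,2]
  • {8,9}:  v_{8} + v_{9} = 3·v_{2} + v_{4}  ⟹  sig = [2:1,3]
  • {6,9}:  v_{6} + v_{9} = 2·v_{2}  ⟹  sig = [2:2]
  • {2,4,6}:  v_{2} + v_{4} + v_{6} = v_{8}  ⟹  sig = [3:1]
  • {0,1,5,8}:  v_{0} + v_{1} + v_{5} + v_{8} = 2·v_{6}  ⟹  sig = [4:2]
  • {0,1,4,5,7}:  v_{0} + v_{1} + v_{4} + v_{5} + v_{7} = 0  ⟹  sig = [5:]
  • {0,1,2,4,5}:  v_{0} + v_{1} + v_{2} + v_{4} + v_{5} = v_{6}  ⟹  sig = [5:1]
  • {0,1,4,5,9}:  v_{0} + v_{1} + v_{4} + v_{5} + v_{9} = v_{2}  ⟹  sig = [5:1]

Hence PRS(X_Σ) =
    [2:]
    [2:1]
    [2:1]
    [2:1]
    [2:1,1]
    [2:1,1,1,1]
    [2:1,2]
    [2:1,3]
    [2:2]
    [3:1]
    [4:2]
    [5:]
    [5:1]
    [5:1]


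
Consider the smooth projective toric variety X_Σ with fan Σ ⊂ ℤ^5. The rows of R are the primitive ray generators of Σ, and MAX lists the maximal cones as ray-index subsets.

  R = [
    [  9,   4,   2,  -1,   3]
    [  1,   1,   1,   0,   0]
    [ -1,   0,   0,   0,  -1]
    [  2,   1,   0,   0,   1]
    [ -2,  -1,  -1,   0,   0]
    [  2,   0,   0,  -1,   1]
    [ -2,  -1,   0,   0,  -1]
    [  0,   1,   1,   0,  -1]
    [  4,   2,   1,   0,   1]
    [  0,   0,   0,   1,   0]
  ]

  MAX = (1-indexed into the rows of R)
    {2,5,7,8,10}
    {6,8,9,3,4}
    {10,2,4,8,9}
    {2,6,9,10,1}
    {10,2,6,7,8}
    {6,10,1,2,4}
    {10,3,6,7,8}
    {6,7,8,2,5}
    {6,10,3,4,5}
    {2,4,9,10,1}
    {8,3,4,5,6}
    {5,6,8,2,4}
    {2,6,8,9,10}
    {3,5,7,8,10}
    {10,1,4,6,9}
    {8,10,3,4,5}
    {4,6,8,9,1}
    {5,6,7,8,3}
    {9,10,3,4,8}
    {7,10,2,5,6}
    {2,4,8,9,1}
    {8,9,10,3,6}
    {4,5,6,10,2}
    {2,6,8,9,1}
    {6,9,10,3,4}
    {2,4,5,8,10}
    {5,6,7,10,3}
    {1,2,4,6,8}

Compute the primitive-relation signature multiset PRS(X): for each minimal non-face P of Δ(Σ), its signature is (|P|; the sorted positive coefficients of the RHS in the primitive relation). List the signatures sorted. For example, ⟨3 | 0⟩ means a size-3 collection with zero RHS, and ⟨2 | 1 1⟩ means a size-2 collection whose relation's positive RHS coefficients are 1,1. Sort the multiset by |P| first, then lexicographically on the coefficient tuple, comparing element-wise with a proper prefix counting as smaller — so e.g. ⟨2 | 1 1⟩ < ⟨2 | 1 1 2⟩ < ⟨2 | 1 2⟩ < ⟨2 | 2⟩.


|primitive collections| = 11. Relations:

  P = {4,7}:  v_{4} + v_{7} = 0  →  sig = ⟨2 | 0⟩
  P = {2,3}:  v_{2} + v_{3} = v_{8}  →  sig = ⟨2 | 1⟩
  P = {5,9}:  v_{5} + v_{9} = v_{4}  →  sig = ⟨2 | 1⟩
  P = {1,7}:  v_{1} + v_{7} = v_{2} + v_{6} + v_{9}  →  sig = ⟨2 | 1 1 1⟩
  P = {7,9}:  v_{7} + v_{9} = v_{6} + v_{8} + v_{10}  →  sig = ⟨2 | 1 1 1⟩
  P = {1,3}:  v_{1} + v_{3} = v_{4} + v_{6} + v_{8} + v_{9}  →  sig = ⟨2 | 1 1 1 1⟩
  P = {1,5}:  v_{1} + v_{5} = v_{2} + 2·v_{4} + v_{6}  →  sig = ⟨2 | 1 1 2⟩
  P = {1,8,10}:  v_{1} + v_{8} + v_{10} = v_{2} + 2·v_{9}  →  sig = ⟨3 | 1 2⟩
  P = {5,6,8,10}:  v_{5} + v_{6} + v_{8} + v_{10} = 0  →  sig = ⟨4 | 0⟩
  P = {2,4,6,9}:  v_{2} + v_{4} + v_{6} + v_{9} = v_{1}  →  sig = ⟨4 | 1⟩
  P = {4,6,8,10}:  v_{4} + v_{6} + v_{8} + v_{10} = v_{9}  →  sig = ⟨4 | 1⟩

Sorted signature multiset PRS(X):
[⟨2 | 0⟩, ⟨2 | 1⟩, ⟨2 | 1⟩, ⟨2 | 1 1 1⟩, ⟨2 | 1 1 1⟩, ⟨2 | 1 1 1 1⟩, ⟨2 | 1 1 2⟩, ⟨3 | 1 2⟩, ⟨4 | 0⟩, ⟨4 | 1⟩, ⟨4 | 1⟩]


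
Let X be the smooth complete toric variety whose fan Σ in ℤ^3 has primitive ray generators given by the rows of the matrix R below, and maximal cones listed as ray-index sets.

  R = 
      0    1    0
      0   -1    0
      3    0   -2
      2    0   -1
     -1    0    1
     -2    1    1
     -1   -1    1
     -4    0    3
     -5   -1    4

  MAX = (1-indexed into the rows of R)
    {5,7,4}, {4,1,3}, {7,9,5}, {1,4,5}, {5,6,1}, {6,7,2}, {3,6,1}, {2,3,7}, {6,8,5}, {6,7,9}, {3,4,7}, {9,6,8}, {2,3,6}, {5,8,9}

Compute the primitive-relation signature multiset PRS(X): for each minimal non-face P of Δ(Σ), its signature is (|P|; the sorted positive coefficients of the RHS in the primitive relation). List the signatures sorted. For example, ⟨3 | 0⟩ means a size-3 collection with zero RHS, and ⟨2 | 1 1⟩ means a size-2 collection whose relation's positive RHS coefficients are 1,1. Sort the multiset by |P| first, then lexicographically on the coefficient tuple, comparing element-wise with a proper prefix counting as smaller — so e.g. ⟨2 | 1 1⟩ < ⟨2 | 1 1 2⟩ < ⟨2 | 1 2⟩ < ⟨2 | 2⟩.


18 collections generate NE(X_Σ); each relation:

  P={1,2}:  v_{1} + v_{2} = 0 ; sig = ⟨2 | 0⟩
  P={1,7}:  v_{1} + v_{7} = v_{5} ; sig = ⟨2 | 1⟩
  P={2,5}:  v_{2} + v_{5} = v_{7} ; sig = ⟨2 | 1⟩
  P={3,5}:  v_{3} + v_{5} = v_{4} ; sig = ⟨2 | 1⟩
  P={3,8}:  v_{3} + v_{8} = v_{5} ; sig = ⟨2 | 1⟩
  P={4,6}:  v_{4} + v_{6} = v_{1} ; sig = ⟨2 | 1⟩
  P={7,8}:  v_{7} + v_{8} = v_{9} ; sig = ⟨2 | 1⟩
  P={1,9}:  v_{1} + v_{9} = v_{5} + v_{8} ; sig = ⟨2 | 1 1⟩
  P={2,4}:  v_{2} + v_{4} = v_{3} + v_{7} ; sig = ⟨2 | 1 1⟩
  P={3,9}:  v_{3} + v_{9} = v_{5} + v_{7} ; sig = ⟨2 | 1 1⟩
  P={1,8}:  v_{1} + v_{8} = 2·v_{5} + v_{6} ; sig = ⟨2 | 1 2⟩
  P={2,8}:  v_{2} + v_{8} = v_{6} + 2·v_{7} ; sig = ⟨2 | 1 2⟩
  P={4,9}:  v_{4} + v_{9} = 2·v_{5} + v_{7} ; sig = ⟨2 | 1 2⟩
  P={2,9}:  v_{2} + v_{9} = v_{6} + 3·v_{7} ; sig = ⟨2 | 1 3⟩
  P={4,8}:  v_{4} + v_{8} = 2·v_{5} ; sig = ⟨2 | 2⟩
  P={3,6,7}:  v_{3} + v_{6} + v_{7} = 0 ; sig = ⟨3 | 0⟩
  P={5,6,7}:  v_{5} + v_{6} + v_{7} = v_{8} ; sig = ⟨3 | 1⟩
  P={5,6,9}:  v_{5} + v_{6} + v_{9} = 2·v_{8} ; sig = ⟨3 | 2⟩

Signatures (|P|; sorted positive RHS coefficients), sorted:
    |P|=2: 15 collections, coeffs (), (1), (1), (1), (1), (1), (1), (1,1), (1,1), (1,1), (1,2), (1,2), (1,2), (1,3), (2)
    |P|=3: 3 collections, coeffs (), (1), (2)


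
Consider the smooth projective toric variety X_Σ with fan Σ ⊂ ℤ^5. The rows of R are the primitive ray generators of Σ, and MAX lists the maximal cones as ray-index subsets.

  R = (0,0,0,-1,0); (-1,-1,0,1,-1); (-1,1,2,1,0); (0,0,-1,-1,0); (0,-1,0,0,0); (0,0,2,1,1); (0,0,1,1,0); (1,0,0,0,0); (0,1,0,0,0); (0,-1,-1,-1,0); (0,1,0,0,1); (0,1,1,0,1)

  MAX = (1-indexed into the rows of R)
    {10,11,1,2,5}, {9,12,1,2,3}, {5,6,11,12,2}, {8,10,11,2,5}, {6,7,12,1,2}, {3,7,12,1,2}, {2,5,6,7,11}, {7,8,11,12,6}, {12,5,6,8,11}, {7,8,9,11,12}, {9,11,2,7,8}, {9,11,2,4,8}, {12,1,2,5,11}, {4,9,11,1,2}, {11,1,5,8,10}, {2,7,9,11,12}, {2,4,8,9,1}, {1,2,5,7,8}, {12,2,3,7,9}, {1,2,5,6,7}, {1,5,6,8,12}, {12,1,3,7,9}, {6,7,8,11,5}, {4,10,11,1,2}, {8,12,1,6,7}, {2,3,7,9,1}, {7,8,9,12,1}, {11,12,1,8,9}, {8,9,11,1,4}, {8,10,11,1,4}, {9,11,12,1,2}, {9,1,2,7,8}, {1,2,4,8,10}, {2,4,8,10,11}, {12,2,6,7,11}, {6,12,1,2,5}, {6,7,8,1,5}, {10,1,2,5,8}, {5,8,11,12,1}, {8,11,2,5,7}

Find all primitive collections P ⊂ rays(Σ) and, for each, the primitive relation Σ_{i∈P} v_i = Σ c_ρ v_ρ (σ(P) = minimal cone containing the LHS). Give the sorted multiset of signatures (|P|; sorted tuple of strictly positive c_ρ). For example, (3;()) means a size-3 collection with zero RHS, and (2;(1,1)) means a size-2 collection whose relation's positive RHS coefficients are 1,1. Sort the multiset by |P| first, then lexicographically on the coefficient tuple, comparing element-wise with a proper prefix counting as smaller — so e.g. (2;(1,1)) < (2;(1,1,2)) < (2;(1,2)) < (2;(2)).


|primitive collections| = 23. Relations:

  P = {4,7}:  v_{4} + v_{7} = 0  ⟹  sig = (2;())
  P = {5,9}:  v_{5} + v_{9} = 0  ⟹  sig = (2;())
  P = {4,5}:  v_{4} + v_{5} = v_{10}  ⟹  sig = (2;(1))
  P = {7,10}:  v_{7} + v_{10} = v_{5}  ⟹  sig = (2;(1))
  P = {9,10}:  v_{9} + v_{10} = v_{4}  ⟹  sig = (2;(1))
  P = {4,6}:  v_{4} + v_{6} = v_{5} + v_{12}  ⟹  sig = (2;(1,1))
  P = {4,12}:  v_{4} + v_{12} = v_{1} + v_{11}  ⟹  sig = (2;(1,1))
  P = {6,9}:  v_{6} + v_{9} = v_{7} + v_{12}  ⟹  sig = (2;(1,1))
  P = {3,10}:  v_{3} + v_{10} = v_{1} + v_{2} + v_{12}  ⟹  sig = (2;(1,1,1))
  P = {10,12}:  v_{10} + v_{12} = v_{1} + v_{5} + v_{11}  ⟹  sig = (2;(1,1,1))
  P = {3,4}:  v_{3} + v_{4} = v_{1} + v_{2} + v_{9} + v_{12}  ⟹  sig = (2;(1,1,1,1))
  P = {3,5}:  v_{3} + v_{5} = v_{1} + v_{2} + v_{7} + v_{12}  ⟹  sig = (2;(1,1,1,1))
  P = {3,8}:  v_{3} + v_{8} = v_{1} + 2·v_{7} + v_{9}  ⟹  sig = (2;(1,1,2))
  P = {3,11}:  v_{3} + v_{11} = v_{2} + v_{9} + 2·v_{12}  ⟹  sig = (2;(1,1,2))
  P = {3,6}:  v_{3} + v_{6} = v_{1} + v_{2} + 2·v_{7} + 2·v_{12}  ⟹  sig = (2;(1,1,2,2))
  P = {6,10}:  v_{6} + v_{10} = 2·v_{5} + v_{12}  ⟹  sig = (2;(1,2))
  P = {1,7,11}:  v_{1} + v_{7} + v_{11} = v_{12}  ⟹  sig = (3;(1))
  P = {2,8,12}:  v_{2} + v_{8} + v_{12} = v_{7}  ⟹  sig = (3;(1))
  P = {5,7,12}:  v_{5} + v_{7} + v_{12} = v_{6}  ⟹  sig = (3;(1))
  P = {1,6,11}:  v_{1} + v_{6} + v_{11} = v_{5} + 2·v_{12}  ⟹  sig = (3;(1,2))
  P = {2,6,8}:  v_{2} + v_{6} + v_{8} = v_{5} + 2·v_{7}  ⟹  sig = (3;(1,2))
  P = {1,2,8,11}:  v_{1} + v_{2} + v_{8} + v_{11} = 0  ⟹  sig = (4;())
  P = {1,2,7,9,12}:  v_{1} + v_{2} + v_{7} + v_{9} + v_{12} = v_{3}  ⟹  sig = (5;(1))

Signatures (|P|; sorted positive RHS coefficients), sorted:
[(2;()), (2;()), (2;(1)), (2;(1)), (2;(1)), (2;(1,1)), (2;(1,1)), (2;(1,1)), (2;(1,1,1)), (2;(1,1,1)), (2;(1,1,1,1)), (2;(1,1,1,1)), (2;(1,1,2)), (2;(1,1,2)), (2;(1,1,2,2)), (2;(1,2)), (3;(1)), (3;(1)), (3;(1)), (3;(1,2)), (3;(1,2)), (4;()), (5;(1))]


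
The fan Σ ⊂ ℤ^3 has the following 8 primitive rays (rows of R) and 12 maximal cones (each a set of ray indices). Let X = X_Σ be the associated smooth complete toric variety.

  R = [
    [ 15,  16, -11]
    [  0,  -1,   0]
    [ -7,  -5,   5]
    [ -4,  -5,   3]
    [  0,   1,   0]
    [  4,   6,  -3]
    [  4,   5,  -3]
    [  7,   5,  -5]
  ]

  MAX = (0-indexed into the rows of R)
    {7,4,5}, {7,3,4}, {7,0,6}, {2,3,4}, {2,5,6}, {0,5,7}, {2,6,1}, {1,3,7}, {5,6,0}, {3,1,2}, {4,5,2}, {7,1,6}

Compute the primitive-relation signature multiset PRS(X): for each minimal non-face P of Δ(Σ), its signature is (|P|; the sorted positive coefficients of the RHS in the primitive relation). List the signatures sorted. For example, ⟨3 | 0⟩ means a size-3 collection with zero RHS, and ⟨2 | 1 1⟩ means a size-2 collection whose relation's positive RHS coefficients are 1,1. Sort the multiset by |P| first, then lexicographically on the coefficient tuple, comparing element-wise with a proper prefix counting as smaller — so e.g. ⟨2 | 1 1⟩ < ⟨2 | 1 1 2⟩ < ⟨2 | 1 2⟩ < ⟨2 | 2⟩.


Σ has 11 primitive collections:

  {1,4}:  v_{1} + v_{4} = 0  →  sig = ⟨2 | 0⟩
  {2,7}:  v_{2} + v_{7} = 0  →  sig = ⟨2 | 0⟩
  {3,6}:  v_{3} + v_{6} = 0  →  sig = ⟨2 | 0⟩
  {1,5}:  v_{1} + v_{5} = v_{6}  →  sig = ⟨2 | 1⟩
  {3,5}:  v_{3} + v_{5} = v_{4}  →  sig = ⟨2 | 1⟩
  {4,6}:  v_{4} + v_{6} = v_{5}  →  sig = ⟨2 | 1⟩
  {0,2}:  v_{0} + v_{2} = v_{5} + v_{6}  →  sig = ⟨2 | 1 1⟩
  {0,3}:  v_{0} + v_{3} = v_{5} + v_{7}  →  sig = ⟨2 | 1 1⟩
  {0,1}:  v_{0} + v_{1} = 2·v_{6} + v_{7}  →  sig = ⟨2 | 1 2⟩
  {0,4}:  v_{0} + v_{4} = 2·v_{5} + v_{7}  →  sig = ⟨2 | 1 2⟩
  {5,6,7}:  v_{5} + v_{6} + v_{7} = v_{0}  →  sig = ⟨3 | 1⟩

so the primitive-relation signature multiset is
    ⟨2 | 0⟩
    ⟨2 | 0⟩
    ⟨2 | 0⟩
    ⟨2 | 1⟩
    ⟨2 | 1⟩
    ⟨2 | 1⟩
    ⟨2 | 1 1⟩
    ⟨2 | 1 1⟩
    ⟨2 | 1 2⟩
    ⟨2 | 1 2⟩
    ⟨3 | 1⟩
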